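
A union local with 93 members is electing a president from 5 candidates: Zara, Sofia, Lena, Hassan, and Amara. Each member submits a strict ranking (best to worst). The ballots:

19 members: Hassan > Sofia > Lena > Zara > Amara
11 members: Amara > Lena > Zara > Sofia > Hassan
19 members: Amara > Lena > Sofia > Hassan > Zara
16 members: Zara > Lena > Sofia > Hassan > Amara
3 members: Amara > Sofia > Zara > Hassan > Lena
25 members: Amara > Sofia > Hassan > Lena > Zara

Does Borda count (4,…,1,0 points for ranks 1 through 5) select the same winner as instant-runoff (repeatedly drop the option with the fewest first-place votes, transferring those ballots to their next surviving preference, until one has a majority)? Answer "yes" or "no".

yes

Borda — scores: Zara 111, Sofia 222, Lena 201, Hassan 164, Amara 232. Winner: Amara.
Instant-runoff — R1 Zara 16, Sofia 0, Lena 0, Hassan 19, Amara 58 (Amara winner). Winner: Amara.
The two methods agree.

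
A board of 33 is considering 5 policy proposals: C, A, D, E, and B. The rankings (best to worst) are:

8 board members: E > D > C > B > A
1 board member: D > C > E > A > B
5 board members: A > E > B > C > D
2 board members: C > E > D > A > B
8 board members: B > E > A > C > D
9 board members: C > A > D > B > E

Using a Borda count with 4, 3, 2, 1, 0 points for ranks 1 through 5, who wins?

C: 8·2 + 1·3 + 5·1 + 2·4 + 8·1 + 9·4 = 76
A: 8·0 + 1·1 + 5·4 + 2·1 + 8·2 + 9·3 = 66
D: 8·3 + 1·4 + 5·0 + 2·2 + 8·0 + 9·2 = 50
E: 8·4 + 1·2 + 5·3 + 2·3 + 8·3 + 9·0 = 79
B: 8·1 + 1·0 + 5·2 + 2·0 + 8·4 + 9·1 = 59
E has the highest Borda score (79).

E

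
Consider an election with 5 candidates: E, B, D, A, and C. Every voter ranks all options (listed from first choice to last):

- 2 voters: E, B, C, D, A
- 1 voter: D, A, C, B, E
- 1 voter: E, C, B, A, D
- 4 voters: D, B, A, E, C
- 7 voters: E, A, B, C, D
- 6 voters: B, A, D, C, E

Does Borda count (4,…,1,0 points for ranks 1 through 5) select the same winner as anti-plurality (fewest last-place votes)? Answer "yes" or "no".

yes

Borda — scores: E 44, B 59, D 34, A 51, C 22. Winner: B.
Anti-plurality — last-place votes: E 7, B 0, D 8, A 2, C 4. Winner: B.
The two methods agree.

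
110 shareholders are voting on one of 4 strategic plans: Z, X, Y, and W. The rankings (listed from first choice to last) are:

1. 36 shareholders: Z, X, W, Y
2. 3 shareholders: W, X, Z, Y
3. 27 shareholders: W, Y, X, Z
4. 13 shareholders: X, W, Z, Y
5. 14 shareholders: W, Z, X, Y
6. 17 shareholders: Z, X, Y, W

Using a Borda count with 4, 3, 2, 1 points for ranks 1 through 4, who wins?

Z: 36·4 + 3·2 + 27·1 + 13·2 + 14·3 + 17·4 = 313
X: 36·3 + 3·3 + 27·2 + 13·4 + 14·2 + 17·3 = 302
Y: 36·1 + 3·1 + 27·3 + 13·1 + 14·1 + 17·2 = 181
W: 36·2 + 3·4 + 27·4 + 13·3 + 14·4 + 17·1 = 304
Z has the highest Borda score (313).

Z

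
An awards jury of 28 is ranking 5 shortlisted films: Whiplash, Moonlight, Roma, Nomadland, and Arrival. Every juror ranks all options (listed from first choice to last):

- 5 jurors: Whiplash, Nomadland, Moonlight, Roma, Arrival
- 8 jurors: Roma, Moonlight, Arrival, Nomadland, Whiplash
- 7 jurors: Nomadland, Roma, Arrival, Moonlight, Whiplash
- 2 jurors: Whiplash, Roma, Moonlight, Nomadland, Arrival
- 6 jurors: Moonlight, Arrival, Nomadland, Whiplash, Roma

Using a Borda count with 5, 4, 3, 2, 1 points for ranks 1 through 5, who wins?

Whiplash: 5·5 + 8·1 + 7·1 + 2·5 + 6·2 = 62
Moonlight: 5·3 + 8·4 + 7·2 + 2·3 + 6·5 = 97
Roma: 5·2 + 8·5 + 7·4 + 2·4 + 6·1 = 92
Nomadland: 5·4 + 8·2 + 7·5 + 2·2 + 6·3 = 93
Arrival: 5·1 + 8·3 + 7·3 + 2·1 + 6·4 = 76
Moonlight has the highest Borda score (97).

Moonlight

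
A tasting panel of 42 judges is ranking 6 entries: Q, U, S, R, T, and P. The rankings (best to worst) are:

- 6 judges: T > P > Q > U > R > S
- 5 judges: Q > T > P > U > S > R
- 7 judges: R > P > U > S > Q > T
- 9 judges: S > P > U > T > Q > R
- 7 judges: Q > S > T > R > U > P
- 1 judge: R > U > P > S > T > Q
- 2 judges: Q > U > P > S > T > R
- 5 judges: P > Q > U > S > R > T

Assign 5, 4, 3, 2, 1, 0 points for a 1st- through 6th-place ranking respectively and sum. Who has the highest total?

P

Q: 6·3 + 5·5 + 7·1 + 9·1 + 7·5 + 1·0 + 2·5 + 5·4 = 124
U: 6·2 + 5·2 + 7·3 + 9·3 + 7·1 + 1·4 + 2·4 + 5·3 = 104
S: 6·0 + 5·1 + 7·2 + 9·5 + 7·4 + 1·2 + 2·2 + 5·2 = 108
R: 6·1 + 5·0 + 7·5 + 9·0 + 7·2 + 1·5 + 2·0 + 5·1 = 65
T: 6·5 + 5·4 + 7·0 + 9·2 + 7·3 + 1·1 + 2·1 + 5·0 = 92
P: 6·4 + 5·3 + 7·4 + 9·4 + 7·0 + 1·3 + 2·3 + 5·5 = 137
P has the highest Borda score (137).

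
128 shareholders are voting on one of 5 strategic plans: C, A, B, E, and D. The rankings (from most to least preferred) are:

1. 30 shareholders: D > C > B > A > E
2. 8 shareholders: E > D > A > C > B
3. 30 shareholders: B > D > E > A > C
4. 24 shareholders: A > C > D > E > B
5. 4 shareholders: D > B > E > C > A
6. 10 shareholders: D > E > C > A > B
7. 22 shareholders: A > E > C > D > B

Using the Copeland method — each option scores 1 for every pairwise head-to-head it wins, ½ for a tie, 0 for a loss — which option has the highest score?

C: beats B; loses to A, E, and D → score 1.
A: beats C and E; ties B; loses to D → score 2.5.
B: ties A and E; loses to C and D → score 1.
E: beats C; ties B; loses to A and D → score 1.5.
D: beats C, A, B, and E → score 4.
D has the best pairwise record.

D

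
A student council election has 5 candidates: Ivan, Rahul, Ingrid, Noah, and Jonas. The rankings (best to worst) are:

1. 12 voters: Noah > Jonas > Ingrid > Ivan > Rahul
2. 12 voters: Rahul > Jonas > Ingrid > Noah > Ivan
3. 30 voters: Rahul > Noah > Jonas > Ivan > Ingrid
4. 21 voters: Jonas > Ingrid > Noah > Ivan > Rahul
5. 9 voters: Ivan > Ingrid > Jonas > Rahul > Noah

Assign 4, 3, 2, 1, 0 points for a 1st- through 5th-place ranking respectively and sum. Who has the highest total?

Ivan: 12·1 + 12·0 + 30·1 + 21·1 + 9·4 = 99
Rahul: 12·0 + 12·4 + 30·4 + 21·0 + 9·1 = 177
Ingrid: 12·2 + 12·2 + 30·0 + 21·3 + 9·3 = 138
Noah: 12·4 + 12·1 + 30·3 + 21·2 + 9·0 = 192
Jonas: 12·3 + 12·3 + 30·2 + 21·4 + 9·2 = 234
Jonas has the highest Borda score (234).

Jonas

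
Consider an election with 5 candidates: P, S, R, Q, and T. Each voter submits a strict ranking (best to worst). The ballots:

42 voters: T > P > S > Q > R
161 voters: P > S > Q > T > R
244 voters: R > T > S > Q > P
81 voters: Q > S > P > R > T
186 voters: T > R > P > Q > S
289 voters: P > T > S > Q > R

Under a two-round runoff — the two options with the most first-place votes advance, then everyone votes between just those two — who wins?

P

Round 1 first-place votes: P 450, S 0, R 244, Q 81, T 228.
P and R advance.
Runoff: P is preferred to R by 573 voters; R by 430.
P wins the runoff.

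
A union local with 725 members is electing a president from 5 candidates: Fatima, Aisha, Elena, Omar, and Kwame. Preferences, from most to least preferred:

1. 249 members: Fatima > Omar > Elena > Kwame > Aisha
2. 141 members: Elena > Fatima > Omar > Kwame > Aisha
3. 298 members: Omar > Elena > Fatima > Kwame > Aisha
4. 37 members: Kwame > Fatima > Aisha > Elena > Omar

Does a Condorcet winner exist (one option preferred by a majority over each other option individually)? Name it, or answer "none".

Checking pairwise contests:
Elena beats Fatima 439–286.
Fatima beats Aisha 725–0.
Omar beats Elena 547–178.
Fatima beats Omar 427–298.
Fatima beats Kwame 688–37.
Every option loses at least one head-to-head, so there is no Condorcet winner.

none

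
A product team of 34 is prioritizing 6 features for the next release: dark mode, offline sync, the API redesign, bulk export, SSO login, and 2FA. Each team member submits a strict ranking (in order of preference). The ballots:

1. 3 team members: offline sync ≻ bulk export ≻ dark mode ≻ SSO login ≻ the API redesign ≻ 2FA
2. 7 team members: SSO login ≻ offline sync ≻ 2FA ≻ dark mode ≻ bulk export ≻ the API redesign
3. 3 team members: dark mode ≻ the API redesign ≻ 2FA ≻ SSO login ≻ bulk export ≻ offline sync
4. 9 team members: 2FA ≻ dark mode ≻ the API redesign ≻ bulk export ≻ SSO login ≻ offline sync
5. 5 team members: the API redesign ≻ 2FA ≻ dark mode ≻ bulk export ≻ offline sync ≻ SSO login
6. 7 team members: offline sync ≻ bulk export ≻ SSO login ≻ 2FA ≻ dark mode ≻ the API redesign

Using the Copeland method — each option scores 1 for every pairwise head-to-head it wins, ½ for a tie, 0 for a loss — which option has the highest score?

2FA

dark mode: beats the API redesign, bulk export, and SSO login; ties offline sync; loses to 2FA → score 3.5.
offline sync: ties dark mode, the API redesign, bulk export, and 2FA; loses to SSO login → score 2.
the API redesign: ties offline sync, bulk export, and SSO login; loses to dark mode and 2FA → score 1.5.
bulk export: beats SSO login; ties offline sync and the API redesign; loses to dark mode and 2FA → score 2.
SSO login: beats offline sync; ties the API redesign and 2FA; loses to dark mode and bulk export → score 2.
2FA: beats dark mode, the API redesign, and bulk export; ties offline sync and SSO login → score 4.
2FA has the best pairwise record.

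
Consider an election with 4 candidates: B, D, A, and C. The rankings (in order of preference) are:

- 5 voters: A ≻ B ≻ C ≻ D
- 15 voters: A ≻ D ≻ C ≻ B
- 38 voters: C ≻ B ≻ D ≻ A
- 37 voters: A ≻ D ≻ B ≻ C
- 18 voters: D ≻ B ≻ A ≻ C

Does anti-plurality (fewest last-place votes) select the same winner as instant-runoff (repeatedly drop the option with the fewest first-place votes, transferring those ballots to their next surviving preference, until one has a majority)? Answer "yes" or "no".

Anti-plurality — last-place votes: B 15, D 5, A 38, C 55. Winner: D.
Instant-runoff — R1 B 0, D 18, A 57, C 38 (A winner). Winner: A.
The two methods disagree.

no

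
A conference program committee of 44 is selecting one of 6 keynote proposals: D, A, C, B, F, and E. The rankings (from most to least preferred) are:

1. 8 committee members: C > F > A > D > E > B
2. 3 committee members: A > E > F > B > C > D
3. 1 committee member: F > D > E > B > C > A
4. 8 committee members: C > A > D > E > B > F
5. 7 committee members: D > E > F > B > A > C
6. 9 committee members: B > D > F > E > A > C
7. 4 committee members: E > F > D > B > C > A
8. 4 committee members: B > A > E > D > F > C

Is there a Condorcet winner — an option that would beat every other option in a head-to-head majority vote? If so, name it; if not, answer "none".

none

Checking pairwise contests:
A beats D 23–21.
B beats A 25–19.
D beats C 25–19.
D beats B 28–16.
D beats F 28–16.
D beats E 33–11.
Every option loses at least one head-to-head, so there is no Condorcet winner.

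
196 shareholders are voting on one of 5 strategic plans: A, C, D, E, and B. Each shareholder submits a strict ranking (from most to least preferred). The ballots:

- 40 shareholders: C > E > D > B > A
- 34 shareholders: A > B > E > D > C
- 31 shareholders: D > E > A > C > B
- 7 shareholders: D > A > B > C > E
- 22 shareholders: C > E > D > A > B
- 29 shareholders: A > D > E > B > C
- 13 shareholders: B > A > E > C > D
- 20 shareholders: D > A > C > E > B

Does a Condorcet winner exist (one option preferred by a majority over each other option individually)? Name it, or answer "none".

none

Checking pairwise contests:
D beats A 120–76.
A beats C 134–62.
E beats D 109–87.
A beats E 103–93.
A beats B 143–53.
Every option loses at least one head-to-head, so there is no Condorcet winner.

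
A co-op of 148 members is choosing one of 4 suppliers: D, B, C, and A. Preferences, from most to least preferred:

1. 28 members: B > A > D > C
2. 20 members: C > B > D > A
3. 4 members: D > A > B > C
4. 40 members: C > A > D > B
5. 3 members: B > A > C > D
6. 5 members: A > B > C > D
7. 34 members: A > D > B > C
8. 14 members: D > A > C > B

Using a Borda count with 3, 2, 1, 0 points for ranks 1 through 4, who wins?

A

D: 28·1 + 20·1 + 4·3 + 40·1 + 3·0 + 5·0 + 34·2 + 14·3 = 210
B: 28·3 + 20·2 + 4·1 + 40·0 + 3·3 + 5·2 + 34·1 + 14·0 = 181
C: 28·0 + 20·3 + 4·0 + 40·3 + 3·1 + 5·1 + 34·0 + 14·1 = 202
A: 28·2 + 20·0 + 4·2 + 40·2 + 3·2 + 5·3 + 34·3 + 14·2 = 295
A has the highest Borda score (295).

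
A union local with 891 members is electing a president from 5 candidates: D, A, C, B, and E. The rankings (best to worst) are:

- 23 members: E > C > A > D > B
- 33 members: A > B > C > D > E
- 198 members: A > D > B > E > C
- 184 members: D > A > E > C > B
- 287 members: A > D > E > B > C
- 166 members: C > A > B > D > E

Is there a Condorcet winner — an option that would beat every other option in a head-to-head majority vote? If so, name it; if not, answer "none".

A vs D: 707–184 for A.
A vs C: 702–189 for A.
A vs B: 891–0 for A.
A vs E: 868–23 for A.
A beats every other option head-to-head.

A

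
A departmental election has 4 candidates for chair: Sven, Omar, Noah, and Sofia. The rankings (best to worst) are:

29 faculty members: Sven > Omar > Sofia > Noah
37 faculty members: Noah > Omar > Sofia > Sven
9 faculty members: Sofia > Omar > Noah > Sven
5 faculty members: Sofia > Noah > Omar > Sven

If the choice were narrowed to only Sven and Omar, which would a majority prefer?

Voters preferring Sven to Omar: 29; preferring Omar to Sven: 51.
Omar wins the head-to-head.

Omar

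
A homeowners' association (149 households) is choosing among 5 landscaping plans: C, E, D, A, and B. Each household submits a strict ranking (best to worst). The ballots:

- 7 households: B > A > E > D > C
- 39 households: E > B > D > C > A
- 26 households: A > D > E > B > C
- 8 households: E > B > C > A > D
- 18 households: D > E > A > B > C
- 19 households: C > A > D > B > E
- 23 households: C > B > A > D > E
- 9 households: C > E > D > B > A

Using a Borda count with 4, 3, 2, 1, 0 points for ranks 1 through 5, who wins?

E

C: 7·0 + 39·1 + 26·0 + 8·2 + 18·0 + 19·4 + 23·4 + 9·4 = 259
E: 7·2 + 39·4 + 26·2 + 8·4 + 18·3 + 19·0 + 23·0 + 9·3 = 335
D: 7·1 + 39·2 + 26·3 + 8·0 + 18·4 + 19·2 + 23·1 + 9·2 = 314
A: 7·3 + 39·0 + 26·4 + 8·1 + 18·2 + 19·3 + 23·2 + 9·0 = 272
B: 7·4 + 39·3 + 26·1 + 8·3 + 18·1 + 19·1 + 23·3 + 9·1 = 310
E has the highest Borda score (335).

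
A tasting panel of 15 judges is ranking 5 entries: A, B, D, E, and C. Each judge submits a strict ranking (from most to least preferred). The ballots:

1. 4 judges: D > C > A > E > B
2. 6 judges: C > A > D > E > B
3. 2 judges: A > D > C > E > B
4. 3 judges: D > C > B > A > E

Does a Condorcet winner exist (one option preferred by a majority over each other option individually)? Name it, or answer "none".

none

Checking pairwise contests:
C beats A 13–2.
A beats B 12–3.
A beats D 8–7.
A beats E 15–0.
D beats C 9–6.
Every option loses at least one head-to-head, so there is no Condorcet winner.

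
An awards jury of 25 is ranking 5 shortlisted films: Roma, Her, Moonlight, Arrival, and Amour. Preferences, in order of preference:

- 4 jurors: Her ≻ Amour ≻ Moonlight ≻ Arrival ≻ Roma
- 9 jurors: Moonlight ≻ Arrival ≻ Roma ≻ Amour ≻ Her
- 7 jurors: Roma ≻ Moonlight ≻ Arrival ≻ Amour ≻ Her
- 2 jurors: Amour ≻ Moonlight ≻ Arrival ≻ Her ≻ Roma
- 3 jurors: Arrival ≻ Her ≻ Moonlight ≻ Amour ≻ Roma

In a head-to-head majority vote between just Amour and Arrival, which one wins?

Voters preferring Amour to Arrival: 6; preferring Arrival to Amour: 19.
Arrival wins the head-to-head.

Arrival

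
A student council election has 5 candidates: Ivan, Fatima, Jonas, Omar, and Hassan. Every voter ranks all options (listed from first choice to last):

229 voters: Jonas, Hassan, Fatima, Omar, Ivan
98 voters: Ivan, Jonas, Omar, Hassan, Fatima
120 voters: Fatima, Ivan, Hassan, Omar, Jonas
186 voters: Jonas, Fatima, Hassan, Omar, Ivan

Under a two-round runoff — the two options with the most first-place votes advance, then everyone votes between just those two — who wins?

Round 1 first-place votes: Ivan 98, Fatima 120, Jonas 415, Omar 0, Hassan 0.
Jonas and Fatima advance.
Runoff: Jonas is preferred to Fatima by 513 voters; Fatima by 120.
Jonas wins the runoff.

Jonas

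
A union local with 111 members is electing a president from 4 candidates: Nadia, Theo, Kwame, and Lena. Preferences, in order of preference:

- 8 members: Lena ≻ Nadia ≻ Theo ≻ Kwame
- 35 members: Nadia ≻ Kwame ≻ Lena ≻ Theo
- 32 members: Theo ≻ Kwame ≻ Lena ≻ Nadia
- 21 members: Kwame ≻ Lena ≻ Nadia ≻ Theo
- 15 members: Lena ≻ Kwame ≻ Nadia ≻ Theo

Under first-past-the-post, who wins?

Nadia

First-place votes: Nadia 35, Theo 32, Kwame 21, Lena 23.
Nadia has the most first-place votes.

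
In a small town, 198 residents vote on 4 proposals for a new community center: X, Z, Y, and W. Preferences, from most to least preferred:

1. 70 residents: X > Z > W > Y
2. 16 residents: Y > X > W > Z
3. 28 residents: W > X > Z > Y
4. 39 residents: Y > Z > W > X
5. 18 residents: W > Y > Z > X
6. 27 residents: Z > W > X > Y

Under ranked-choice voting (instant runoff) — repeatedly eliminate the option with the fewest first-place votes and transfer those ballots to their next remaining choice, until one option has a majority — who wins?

Round 1: X 70, Z 27, Y 55, W 46. Eliminate Z.
Round 2: X 70, Y 55, W 73. Eliminate Y.
Round 3: X 86, W 112. W has a majority.

W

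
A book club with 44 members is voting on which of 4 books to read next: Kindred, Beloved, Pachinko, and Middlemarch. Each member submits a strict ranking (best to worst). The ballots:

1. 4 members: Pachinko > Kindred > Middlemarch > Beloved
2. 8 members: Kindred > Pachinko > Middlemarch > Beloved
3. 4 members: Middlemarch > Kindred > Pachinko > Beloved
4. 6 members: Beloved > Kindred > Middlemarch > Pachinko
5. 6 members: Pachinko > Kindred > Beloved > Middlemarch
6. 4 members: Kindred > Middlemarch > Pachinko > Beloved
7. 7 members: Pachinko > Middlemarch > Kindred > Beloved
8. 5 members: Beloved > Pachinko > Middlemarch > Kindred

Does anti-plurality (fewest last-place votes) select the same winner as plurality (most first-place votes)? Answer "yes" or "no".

Anti-plurality — last-place votes: Kindred 5, Beloved 27, Pachinko 6, Middlemarch 6. Winner: Kindred.
Plurality — first-place votes: Kindred 12, Beloved 11, Pachinko 17, Middlemarch 4. Winner: Pachinko.
The two methods disagree.

no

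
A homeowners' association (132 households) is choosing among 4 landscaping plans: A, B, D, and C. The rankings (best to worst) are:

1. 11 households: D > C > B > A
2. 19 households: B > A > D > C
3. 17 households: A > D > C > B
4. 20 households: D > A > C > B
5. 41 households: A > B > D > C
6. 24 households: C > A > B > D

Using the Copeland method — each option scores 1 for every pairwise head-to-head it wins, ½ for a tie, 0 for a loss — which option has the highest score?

A

A: beats B, D, and C → score 3.
B: beats D; loses to A and C → score 1.
D: beats C; loses to A and B → score 1.
C: beats B; loses to A and D → score 1.
A has the best pairwise record.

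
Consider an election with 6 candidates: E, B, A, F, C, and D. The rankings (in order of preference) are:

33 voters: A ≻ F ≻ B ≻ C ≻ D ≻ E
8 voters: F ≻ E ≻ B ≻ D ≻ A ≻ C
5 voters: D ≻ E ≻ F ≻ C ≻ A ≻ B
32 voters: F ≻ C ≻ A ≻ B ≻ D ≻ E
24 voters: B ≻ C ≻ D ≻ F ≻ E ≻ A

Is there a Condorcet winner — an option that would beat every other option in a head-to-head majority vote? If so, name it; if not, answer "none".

F vs E: 97–5 for F.
F vs B: 78–24 for F.
F vs A: 69–33 for F.
F vs C: 78–24 for F.
F vs D: 73–29 for F.
F beats every other option head-to-head.

F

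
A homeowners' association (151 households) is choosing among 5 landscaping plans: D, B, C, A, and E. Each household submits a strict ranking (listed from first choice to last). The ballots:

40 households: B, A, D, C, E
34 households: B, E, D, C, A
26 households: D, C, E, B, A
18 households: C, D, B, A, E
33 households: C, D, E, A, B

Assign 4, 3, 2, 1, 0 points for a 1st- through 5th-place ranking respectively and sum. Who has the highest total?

D: 40·2 + 34·2 + 26·4 + 18·3 + 33·3 = 405
B: 40·4 + 34·4 + 26·1 + 18·2 + 33·0 = 358
C: 40·1 + 34·1 + 26·3 + 18·4 + 33·4 = 356
A: 40·3 + 34·0 + 26·0 + 18·1 + 33·1 = 171
E: 40·0 + 34·3 + 26·2 + 18·0 + 33·2 = 220
D has the highest Borda score (405).

D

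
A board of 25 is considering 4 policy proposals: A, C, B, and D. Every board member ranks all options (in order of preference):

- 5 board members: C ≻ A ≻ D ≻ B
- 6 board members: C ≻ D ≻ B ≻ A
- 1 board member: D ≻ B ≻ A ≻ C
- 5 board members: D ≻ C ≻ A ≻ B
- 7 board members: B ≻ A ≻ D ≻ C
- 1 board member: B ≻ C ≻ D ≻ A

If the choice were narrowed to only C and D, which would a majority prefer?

Voters preferring C to D: 12; preferring D to C: 13.
D wins the head-to-head.

D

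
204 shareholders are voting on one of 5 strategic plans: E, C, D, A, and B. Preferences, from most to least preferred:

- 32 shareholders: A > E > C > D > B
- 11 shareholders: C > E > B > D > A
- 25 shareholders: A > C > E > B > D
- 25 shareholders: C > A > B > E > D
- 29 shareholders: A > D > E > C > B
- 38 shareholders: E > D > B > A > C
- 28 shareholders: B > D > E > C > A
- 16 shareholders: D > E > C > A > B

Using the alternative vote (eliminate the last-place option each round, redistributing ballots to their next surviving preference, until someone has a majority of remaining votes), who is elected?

A

Round 1: E 38, C 36, D 16, A 86, B 28. Eliminate D.
Round 2: E 54, C 36, A 86, B 28. Eliminate B.
Round 3: E 82, C 36, A 86. Eliminate C.
Round 4: E 93, A 111. A has a majority.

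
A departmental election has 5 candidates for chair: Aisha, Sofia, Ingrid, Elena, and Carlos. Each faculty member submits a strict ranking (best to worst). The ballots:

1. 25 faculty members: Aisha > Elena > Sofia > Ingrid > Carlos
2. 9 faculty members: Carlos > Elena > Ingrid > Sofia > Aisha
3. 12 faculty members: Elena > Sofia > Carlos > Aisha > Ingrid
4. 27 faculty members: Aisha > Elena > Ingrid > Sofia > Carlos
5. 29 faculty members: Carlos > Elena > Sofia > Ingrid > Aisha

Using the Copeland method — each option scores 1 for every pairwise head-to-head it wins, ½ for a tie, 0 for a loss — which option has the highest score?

Aisha

Aisha: beats Sofia, Ingrid, Elena, and Carlos → score 4.
Sofia: beats Ingrid and Carlos; loses to Aisha and Elena → score 2.
Ingrid: beats Carlos; loses to Aisha, Sofia, and Elena → score 1.
Elena: beats Sofia, Ingrid, and Carlos; loses to Aisha → score 3.
Carlos: loses to Aisha, Sofia, Ingrid, and Elena → score 0.
Aisha has the best pairwise record.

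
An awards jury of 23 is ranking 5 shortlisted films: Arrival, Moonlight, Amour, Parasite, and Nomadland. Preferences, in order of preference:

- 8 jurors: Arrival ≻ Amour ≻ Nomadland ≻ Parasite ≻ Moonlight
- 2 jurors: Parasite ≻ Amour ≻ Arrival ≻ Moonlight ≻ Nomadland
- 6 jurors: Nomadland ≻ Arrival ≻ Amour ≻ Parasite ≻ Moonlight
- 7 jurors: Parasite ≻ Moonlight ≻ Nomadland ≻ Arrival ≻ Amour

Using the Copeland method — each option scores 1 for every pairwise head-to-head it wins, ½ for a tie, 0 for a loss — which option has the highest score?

Nomadland

Arrival: beats Moonlight, Amour, and Parasite; loses to Nomadland → score 3.
Moonlight: loses to Arrival, Amour, Parasite, and Nomadland → score 0.
Amour: beats Moonlight and Parasite; loses to Arrival and Nomadland → score 2.
Parasite: beats Moonlight; loses to Arrival, Amour, and Nomadland → score 1.
Nomadland: beats Arrival, Moonlight, Amour, and Parasite → score 4.
Nomadland has the best pairwise record.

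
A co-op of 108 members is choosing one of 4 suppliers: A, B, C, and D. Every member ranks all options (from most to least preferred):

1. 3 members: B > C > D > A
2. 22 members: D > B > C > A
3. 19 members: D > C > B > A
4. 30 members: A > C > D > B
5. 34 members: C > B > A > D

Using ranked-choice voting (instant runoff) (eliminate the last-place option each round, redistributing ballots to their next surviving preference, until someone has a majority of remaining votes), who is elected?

C

Round 1: A 30, B 3, C 34, D 41. Eliminate B.
Round 2: A 30, C 37, D 41. Eliminate A.
Round 3: C 67, D 41. C has a majority.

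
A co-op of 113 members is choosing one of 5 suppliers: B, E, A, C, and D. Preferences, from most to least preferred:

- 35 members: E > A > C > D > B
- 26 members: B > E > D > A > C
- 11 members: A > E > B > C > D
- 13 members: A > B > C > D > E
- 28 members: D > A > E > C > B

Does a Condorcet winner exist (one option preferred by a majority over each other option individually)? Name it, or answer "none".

E

E vs B: 74–39 for E.
E vs A: 61–52 for E.
E vs C: 100–13 for E.
E vs D: 72–41 for E.
E beats every other option head-to-head.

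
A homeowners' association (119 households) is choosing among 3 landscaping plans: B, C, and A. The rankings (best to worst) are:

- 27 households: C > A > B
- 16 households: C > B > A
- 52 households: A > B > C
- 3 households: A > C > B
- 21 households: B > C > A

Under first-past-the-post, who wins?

First-place votes: B 21, C 43, A 55.
A has the most first-place votes.

A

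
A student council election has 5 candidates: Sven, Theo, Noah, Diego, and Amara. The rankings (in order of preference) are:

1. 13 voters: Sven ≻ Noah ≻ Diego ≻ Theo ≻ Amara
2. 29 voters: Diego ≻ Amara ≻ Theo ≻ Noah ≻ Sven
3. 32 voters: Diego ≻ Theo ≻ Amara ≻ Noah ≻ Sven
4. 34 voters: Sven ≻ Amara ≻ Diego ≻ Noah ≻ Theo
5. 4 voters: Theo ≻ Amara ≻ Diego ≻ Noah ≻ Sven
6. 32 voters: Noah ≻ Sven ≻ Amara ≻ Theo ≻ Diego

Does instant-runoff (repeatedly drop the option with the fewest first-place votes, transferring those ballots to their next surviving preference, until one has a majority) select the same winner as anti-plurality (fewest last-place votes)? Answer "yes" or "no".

no

Instant-runoff — R1 Sven 47, Theo 4, Noah 32, Diego 61, Amara 0 (Amara out); R2 Sven 47, Theo 4, Noah 32, Diego 61 (Theo out); R3 Sven 47, Noah 32, Diego 65 (Noah out); R4 Sven 79, Diego 65 (Sven winner). Winner: Sven.
Anti-plurality — last-place votes: Sven 65, Theo 34, Noah 0, Diego 32, Amara 13. Winner: Noah.
The two methods disagree.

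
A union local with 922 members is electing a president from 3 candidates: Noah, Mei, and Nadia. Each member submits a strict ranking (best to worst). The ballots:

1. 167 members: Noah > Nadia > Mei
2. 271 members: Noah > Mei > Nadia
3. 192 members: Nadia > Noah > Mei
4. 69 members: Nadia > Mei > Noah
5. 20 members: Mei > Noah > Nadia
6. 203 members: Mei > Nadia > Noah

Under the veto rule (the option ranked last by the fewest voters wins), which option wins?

Last-place votes: Noah 272, Mei 359, Nadia 291.
Noah is ranked last by the fewest voters, so Noah wins.

Noah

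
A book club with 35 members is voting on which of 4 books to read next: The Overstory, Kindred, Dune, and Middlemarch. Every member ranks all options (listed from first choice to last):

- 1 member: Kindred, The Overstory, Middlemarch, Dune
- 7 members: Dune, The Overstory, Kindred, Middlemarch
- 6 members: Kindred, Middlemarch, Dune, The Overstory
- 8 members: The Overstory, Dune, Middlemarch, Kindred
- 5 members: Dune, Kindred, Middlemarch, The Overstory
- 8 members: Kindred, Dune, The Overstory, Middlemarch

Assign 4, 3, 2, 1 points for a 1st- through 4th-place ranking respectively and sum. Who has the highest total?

The Overstory: 1·3 + 7·3 + 6·1 + 8·4 + 5·1 + 8·2 = 83
Kindred: 1·4 + 7·2 + 6·4 + 8·1 + 5·3 + 8·4 = 97
Dune: 1·1 + 7·4 + 6·2 + 8·3 + 5·4 + 8·3 = 109
Middlemarch: 1·2 + 7·1 + 6·3 + 8·2 + 5·2 + 8·1 = 61
Dune has the highest Borda score (109).

Dune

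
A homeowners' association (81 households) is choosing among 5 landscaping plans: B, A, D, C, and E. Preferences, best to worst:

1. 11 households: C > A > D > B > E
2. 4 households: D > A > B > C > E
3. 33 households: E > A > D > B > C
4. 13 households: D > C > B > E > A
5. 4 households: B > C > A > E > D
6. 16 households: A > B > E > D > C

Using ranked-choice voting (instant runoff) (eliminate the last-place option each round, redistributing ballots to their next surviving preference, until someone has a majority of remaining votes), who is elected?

E

Round 1: B 4, A 16, D 17, C 11, E 33. Eliminate B.
Round 2: A 16, D 17, C 15, E 33. Eliminate C.
Round 3: A 31, D 17, E 33. Eliminate D.
Round 4: A 35, E 46. E has a majority.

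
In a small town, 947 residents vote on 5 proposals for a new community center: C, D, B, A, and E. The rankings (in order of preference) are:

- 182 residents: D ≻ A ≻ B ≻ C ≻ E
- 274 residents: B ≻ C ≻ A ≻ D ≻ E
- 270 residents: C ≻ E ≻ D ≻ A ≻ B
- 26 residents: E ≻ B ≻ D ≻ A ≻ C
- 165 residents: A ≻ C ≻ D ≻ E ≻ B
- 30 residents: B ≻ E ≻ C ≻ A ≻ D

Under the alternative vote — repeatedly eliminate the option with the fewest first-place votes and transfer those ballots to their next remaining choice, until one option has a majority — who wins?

B

Round 1: C 270, D 182, B 304, A 165, E 26. Eliminate E.
Round 2: C 270, D 182, B 330, A 165. Eliminate A.
Round 3: C 435, D 182, B 330. Eliminate D.
Round 4: C 435, B 512. B has a majority.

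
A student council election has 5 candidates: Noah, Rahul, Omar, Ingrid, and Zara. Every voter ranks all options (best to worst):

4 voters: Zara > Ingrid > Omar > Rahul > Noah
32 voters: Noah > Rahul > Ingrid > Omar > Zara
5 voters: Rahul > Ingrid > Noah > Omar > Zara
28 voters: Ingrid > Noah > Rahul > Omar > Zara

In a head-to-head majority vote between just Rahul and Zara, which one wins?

Rahul

Voters preferring Rahul to Zara: 65; preferring Zara to Rahul: 4.
Rahul wins the head-to-head.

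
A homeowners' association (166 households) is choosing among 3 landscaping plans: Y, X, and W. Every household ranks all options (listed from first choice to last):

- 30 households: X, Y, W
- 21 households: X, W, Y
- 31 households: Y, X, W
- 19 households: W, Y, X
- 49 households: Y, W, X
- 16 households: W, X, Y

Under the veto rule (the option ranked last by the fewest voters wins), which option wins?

Y

Last-place votes: Y 37, X 68, W 61.
Y is ranked last by the fewest voters, so Y wins.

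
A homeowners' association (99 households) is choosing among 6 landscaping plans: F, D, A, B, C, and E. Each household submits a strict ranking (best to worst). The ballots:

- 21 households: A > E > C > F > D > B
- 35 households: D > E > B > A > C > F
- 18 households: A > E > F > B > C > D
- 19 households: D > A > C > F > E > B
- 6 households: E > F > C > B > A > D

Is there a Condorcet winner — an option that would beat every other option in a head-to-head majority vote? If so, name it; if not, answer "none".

D vs F: 54–45 for D.
D vs A: 54–45 for D.
D vs B: 75–24 for D.
D vs C: 54–45 for D.
D vs E: 54–45 for D.
D beats every other option head-to-head.

D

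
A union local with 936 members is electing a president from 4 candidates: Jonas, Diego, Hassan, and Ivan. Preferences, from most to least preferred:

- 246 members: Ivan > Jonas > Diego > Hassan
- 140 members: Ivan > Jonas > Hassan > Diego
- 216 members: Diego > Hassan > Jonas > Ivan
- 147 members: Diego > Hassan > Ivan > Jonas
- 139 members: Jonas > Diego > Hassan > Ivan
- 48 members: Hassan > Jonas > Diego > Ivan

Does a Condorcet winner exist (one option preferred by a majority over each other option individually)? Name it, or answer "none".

Checking pairwise contests:
Ivan beats Jonas 533–403.
Jonas beats Diego 573–363.
Jonas beats Hassan 525–411.
Diego beats Ivan 550–386.
Every option loses at least one head-to-head, so there is no Condorcet winner.

none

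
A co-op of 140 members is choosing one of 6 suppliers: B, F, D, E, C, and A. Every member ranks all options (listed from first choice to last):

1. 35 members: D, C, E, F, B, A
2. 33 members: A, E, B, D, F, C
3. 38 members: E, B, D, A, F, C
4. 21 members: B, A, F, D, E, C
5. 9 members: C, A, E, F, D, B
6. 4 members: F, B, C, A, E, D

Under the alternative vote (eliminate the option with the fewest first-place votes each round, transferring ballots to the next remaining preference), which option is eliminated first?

Round 1: B 21, F 4, D 35, E 38, C 9, A 33. Eliminate F.

F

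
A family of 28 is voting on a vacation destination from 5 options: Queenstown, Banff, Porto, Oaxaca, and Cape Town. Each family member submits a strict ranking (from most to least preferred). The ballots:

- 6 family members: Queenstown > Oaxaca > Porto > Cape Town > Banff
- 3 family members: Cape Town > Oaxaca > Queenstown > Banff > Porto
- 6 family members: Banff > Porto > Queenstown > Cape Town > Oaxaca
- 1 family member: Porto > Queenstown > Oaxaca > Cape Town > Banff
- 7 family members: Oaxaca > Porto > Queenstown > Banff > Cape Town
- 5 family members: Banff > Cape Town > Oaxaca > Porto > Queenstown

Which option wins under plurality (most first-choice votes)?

First-place votes: Queenstown 6, Banff 11, Porto 1, Oaxaca 7, Cape Town 3.
Banff has the most first-place votes.

Banff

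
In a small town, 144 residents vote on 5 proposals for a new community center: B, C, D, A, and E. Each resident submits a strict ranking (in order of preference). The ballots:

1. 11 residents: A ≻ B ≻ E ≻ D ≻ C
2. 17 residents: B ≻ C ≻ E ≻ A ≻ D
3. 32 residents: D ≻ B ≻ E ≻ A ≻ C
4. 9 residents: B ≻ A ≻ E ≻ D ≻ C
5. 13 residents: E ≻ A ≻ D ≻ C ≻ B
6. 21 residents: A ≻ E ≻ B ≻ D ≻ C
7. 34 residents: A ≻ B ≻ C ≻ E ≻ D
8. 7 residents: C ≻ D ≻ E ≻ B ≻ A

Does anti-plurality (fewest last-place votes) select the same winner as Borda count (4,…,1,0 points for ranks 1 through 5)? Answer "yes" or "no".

no

Anti-plurality — last-place votes: B 13, C 73, D 51, A 7, E 0. Winner: E.
Borda — scores: B 384, C 160, D 216, A 379, E 301. Winner: B.
The two methods disagree.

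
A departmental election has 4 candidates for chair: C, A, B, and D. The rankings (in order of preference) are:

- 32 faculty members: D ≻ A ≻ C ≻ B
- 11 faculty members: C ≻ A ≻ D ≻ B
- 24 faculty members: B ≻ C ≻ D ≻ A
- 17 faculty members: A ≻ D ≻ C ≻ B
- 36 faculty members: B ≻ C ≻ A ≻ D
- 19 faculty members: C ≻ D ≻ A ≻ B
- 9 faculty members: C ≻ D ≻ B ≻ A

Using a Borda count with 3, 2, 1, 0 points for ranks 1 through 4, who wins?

C: 32·1 + 11·3 + 24·2 + 17·1 + 36·2 + 19·3 + 9·3 = 286
A: 32·2 + 11·2 + 24·0 + 17·3 + 36·1 + 19·1 + 9·0 = 192
B: 32·0 + 11·0 + 24·3 + 17·0 + 36·3 + 19·0 + 9·1 = 189
D: 32·3 + 11·1 + 24·1 + 17·2 + 36·0 + 19·2 + 9·2 = 221
C has the highest Borda score (286).

C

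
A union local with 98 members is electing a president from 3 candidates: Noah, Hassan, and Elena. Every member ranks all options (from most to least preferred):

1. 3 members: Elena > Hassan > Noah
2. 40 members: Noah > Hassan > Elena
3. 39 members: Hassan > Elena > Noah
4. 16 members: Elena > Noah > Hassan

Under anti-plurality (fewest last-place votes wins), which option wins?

Hassan

Last-place votes: Noah 42, Hassan 16, Elena 40.
Hassan is ranked last by the fewest voters, so Hassan wins.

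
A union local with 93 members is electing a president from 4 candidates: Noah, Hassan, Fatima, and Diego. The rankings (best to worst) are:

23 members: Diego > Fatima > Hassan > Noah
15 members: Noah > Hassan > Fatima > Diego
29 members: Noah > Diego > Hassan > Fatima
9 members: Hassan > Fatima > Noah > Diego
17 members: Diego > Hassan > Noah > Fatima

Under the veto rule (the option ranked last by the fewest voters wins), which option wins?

Last-place votes: Noah 23, Hassan 0, Fatima 46, Diego 24.
Hassan is ranked last by the fewest voters, so Hassan wins.

Hassan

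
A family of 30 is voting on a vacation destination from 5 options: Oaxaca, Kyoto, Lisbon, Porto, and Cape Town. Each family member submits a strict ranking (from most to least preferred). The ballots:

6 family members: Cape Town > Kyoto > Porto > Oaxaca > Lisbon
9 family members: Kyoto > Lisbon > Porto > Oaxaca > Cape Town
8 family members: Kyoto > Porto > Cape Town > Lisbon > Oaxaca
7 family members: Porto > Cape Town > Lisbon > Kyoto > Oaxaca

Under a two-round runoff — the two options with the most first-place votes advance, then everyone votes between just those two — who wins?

Kyoto

Round 1 first-place votes: Oaxaca 0, Kyoto 17, Lisbon 0, Porto 7, Cape Town 6.
Kyoto and Porto advance.
Runoff: Kyoto is preferred to Porto by 23 voters; Porto by 7.
Kyoto wins the runoff.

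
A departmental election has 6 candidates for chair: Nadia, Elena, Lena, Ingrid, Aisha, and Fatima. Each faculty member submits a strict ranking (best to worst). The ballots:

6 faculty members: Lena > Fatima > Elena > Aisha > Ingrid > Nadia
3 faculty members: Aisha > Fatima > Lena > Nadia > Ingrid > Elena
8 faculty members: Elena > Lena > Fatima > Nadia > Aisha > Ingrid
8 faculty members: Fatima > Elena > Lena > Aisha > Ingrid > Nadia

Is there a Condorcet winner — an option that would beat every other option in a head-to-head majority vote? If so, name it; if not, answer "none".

none

Checking pairwise contests:
Elena beats Nadia 22–3.
Fatima beats Elena 17–8.
Elena beats Lena 16–9.
Elena beats Ingrid 22–3.
Elena beats Aisha 22–3.
Lena beats Fatima 14–11.
Every option loses at least one head-to-head, so there is no Condorcet winner.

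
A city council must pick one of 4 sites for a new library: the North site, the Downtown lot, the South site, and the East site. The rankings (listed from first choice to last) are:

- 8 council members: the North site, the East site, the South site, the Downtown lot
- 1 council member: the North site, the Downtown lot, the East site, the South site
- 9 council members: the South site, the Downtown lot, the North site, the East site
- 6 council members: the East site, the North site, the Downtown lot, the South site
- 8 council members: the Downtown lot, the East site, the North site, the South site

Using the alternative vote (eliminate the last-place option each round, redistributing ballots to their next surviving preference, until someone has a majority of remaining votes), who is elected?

Round 1: the North site 9, the Downtown lot 8, the South site 9, the East site 6. Eliminate the East site.
Round 2: the North site 15, the Downtown lot 8, the South site 9. Eliminate the Downtown lot.
Round 3: the North site 23, the South site 9. The North site has a majority.

the North site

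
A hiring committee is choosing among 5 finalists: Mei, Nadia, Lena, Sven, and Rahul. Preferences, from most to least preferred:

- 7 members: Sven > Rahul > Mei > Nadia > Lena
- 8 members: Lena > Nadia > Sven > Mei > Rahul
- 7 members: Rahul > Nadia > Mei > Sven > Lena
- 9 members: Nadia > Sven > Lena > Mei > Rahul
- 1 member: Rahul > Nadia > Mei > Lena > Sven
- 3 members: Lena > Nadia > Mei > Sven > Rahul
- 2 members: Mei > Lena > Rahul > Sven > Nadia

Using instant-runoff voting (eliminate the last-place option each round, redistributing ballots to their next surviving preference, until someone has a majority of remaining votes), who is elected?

Lena

Round 1: Mei 2, Nadia 9, Lena 11, Sven 7, Rahul 8. Eliminate Mei.
Round 2: Nadia 9, Lena 13, Sven 7, Rahul 8. Eliminate Sven.
Round 3: Nadia 9, Lena 13, Rahul 15. Eliminate Nadia.
Round 4: Lena 22, Rahul 15. Lena has a majority.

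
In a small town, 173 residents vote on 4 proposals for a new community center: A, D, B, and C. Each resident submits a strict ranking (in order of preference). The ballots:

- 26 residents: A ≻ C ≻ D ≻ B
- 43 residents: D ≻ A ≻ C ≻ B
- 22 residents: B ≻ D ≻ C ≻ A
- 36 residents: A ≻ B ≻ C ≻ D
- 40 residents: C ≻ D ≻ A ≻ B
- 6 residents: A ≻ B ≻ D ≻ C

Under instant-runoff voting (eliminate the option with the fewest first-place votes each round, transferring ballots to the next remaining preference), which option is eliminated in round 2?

C

Round 1: A 68, D 43, B 22, C 40. Eliminate B.
Round 2: A 68, D 65, C 40. Eliminate C.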